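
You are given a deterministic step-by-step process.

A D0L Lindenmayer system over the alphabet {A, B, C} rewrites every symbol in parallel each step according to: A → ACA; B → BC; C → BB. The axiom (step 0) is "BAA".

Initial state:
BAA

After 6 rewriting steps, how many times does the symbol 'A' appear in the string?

128

step 0: BAA
step 1: BCACAACA
step 2: BCBBACABBACAACABBACA
step 3: BCBBBCBCACABBACABCBCACABBACAACABBACABCBCACABBACA
step 4: BCBBBCBCBCBBBCBBACABBACABCBCACABBACABCBBBCBBACABBACABCBCACABBACAACABBACABCBCACABBACABCBBBCBBACABBACABCBCACABBACA
step 5: BCBBBCBCBCBBBCBBBCBBBCBCBCBBBCBCACABBACABCBCACABBACABCBBBC…BCBCBBBCBCACABBACABCBCACABBACABCBBBCBBACABBACABCBCACABBACA  (len 256)
step 6: BCBBBCBCBCBBBCBBBCBBBCBCBCBBBCBCBCBBBCBCBCBBBCBBBCBBBCBCBC…BCBCBBBCBCACABBACABCBCACABBACABCBBBCBBACABBACABCBCACABBACA  (len 576)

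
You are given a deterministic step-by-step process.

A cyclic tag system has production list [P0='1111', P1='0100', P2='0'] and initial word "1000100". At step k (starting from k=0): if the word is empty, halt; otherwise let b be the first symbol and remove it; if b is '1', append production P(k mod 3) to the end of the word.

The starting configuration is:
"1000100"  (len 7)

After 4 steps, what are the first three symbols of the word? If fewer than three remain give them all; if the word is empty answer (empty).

100

[0] "1000100"  (len 7)
[1] "0001001111"  (len 10)
[2] "001001111"  (len 9)
[3] "01001111"  (len 8)
[4] "1001111"  (len 7)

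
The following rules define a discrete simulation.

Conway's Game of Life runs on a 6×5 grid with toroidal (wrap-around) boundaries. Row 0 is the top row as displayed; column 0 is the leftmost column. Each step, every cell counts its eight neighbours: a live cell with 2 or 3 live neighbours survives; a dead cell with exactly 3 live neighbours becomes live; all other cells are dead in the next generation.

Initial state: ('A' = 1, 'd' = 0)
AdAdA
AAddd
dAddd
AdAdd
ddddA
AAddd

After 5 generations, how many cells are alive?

3

step 0: AdAdA
AAddd
dAddd
AdAdd
ddddA
AAddd
step 1: ddAdA
ddAdA
ddAdd
AAddd
ddddA
dAdAd
step 2: AAAdA
dAAdd
AdAAd
AAddd
dAAdA
AdAAA
step 3: ddddd
ddddd
AddAA
ddddd
ddddd
ddddd
step 4: ddddd
ddddA
ddddA
ddddA
ddddd
ddddd
step 5: ddddd
ddddd
AddAA
ddddd
ddddd
ddddd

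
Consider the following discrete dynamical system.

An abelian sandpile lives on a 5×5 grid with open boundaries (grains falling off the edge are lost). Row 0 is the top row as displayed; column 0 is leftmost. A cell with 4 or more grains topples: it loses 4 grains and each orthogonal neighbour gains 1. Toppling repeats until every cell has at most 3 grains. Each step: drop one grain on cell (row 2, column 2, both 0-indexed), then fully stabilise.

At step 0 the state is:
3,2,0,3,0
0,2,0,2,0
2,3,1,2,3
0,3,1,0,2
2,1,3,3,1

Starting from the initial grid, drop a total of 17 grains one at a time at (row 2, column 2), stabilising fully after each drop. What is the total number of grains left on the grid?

49

0) 3,2,0,3,0
0,2,0,2,0
2,3,1,2,3
0,3,1,0,2
2,1,3,3,1
1) 3,2,0,3,0
0,2,0,2,0
2,3,2,2,3
0,3,1,0,2
2,1,3,3,1
2) 3,2,0,3,0
0,2,0,2,0
2,3,3,2,3
0,3,1,0,2
2,1,3,3,1
3) 3,2,0,3,0
0,3,1,2,0
3,1,1,3,3
1,0,3,0,2
2,2,3,3,1
4) 3,2,0,3,0
0,3,1,2,0
3,1,2,3,3
1,0,3,0,2
2,2,3,3,1
5) 3,2,0,3,0
0,3,1,2,0
3,1,3,3,3
1,0,3,0,2
2,2,3,3,1
6) 3,2,0,3,0
0,3,2,3,1
3,2,2,1,0
1,1,1,3,3
2,3,1,0,2
7) 3,2,0,3,0
0,3,2,3,1
3,2,3,1,0
1,1,1,3,3
2,3,1,0,2
8) 3,2,0,3,0
0,3,3,3,1
3,3,0,2,0
1,1,2,3,3
2,3,1,0,2
9) 3,2,0,3,0
0,3,3,3,1
3,3,1,2,0
1,1,2,3,3
2,3,1,0,2
10) 3,2,0,3,0
0,3,3,3,1
3,3,2,2,0
1,1,2,3,3
2,3,1,0,2
11) 3,2,0,3,0
0,3,3,3,1
3,3,3,2,0
1,1,2,3,3
2,3,1,0,2
12) 3,3,2,0,1
2,1,3,2,2
0,3,0,2,2
2,3,1,2,0
2,3,2,1,3
13) 3,3,2,0,1
2,1,3,2,2
0,3,1,2,2
2,3,1,2,0
2,3,2,1,3
14) 3,3,2,0,1
2,1,3,2,2
0,3,2,2,2
2,3,1,2,0
2,3,2,1,3
15) 3,3,2,0,1
2,1,3,2,2
0,3,3,2,2
2,3,1,2,0
2,3,2,1,3
16) 3,3,3,0,1
2,3,0,3,2
1,1,2,3,2
3,1,3,2,0
3,0,3,1,3
17) 3,3,3,0,1
2,3,0,3,2
1,1,3,3,2
3,1,3,2,0
3,0,3,1,3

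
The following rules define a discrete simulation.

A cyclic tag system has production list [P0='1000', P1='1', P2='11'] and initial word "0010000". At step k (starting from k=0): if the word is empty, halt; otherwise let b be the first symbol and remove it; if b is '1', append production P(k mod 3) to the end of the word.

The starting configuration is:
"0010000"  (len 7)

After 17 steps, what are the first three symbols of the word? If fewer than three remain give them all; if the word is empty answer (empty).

t=0: "0010000"  (len 7)
t=1: "010000"  (len 6)
t=2: "10000"  (len 5)
t=3: "000011"  (len 6)
t=4: "00011"  (len 5)
t=5: "0011"  (len 4)
t=6: "011"  (len 3)
t=7: "11"  (len 2)
t=8: "11"  (len 2)
t=9: "111"  (len 3)
t=10: "111000"  (len 6)
t=11: "110001"  (len 6)
t=12: "1000111"  (len 7)
t=13: "0001111000"  (len 10)
t=14: "001111000"  (len 9)
t=15: "01111000"  (len 8)
t=16: "1111000"  (len 7)
t=17: "1110001"  (len 7)

111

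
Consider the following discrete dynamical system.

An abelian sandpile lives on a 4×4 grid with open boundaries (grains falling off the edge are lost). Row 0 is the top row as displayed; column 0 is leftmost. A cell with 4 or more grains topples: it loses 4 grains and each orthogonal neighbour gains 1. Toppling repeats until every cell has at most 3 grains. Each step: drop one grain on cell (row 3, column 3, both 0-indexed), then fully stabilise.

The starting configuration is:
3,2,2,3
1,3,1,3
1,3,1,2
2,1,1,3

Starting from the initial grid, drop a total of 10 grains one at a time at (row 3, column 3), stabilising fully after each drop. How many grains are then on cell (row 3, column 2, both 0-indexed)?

t=0: 3,2,2,3
1,3,1,3
1,3,1,2
2,1,1,3
t=1: 3,2,2,3
1,3,1,3
1,3,1,3
2,1,2,0
t=2: 3,2,2,3
1,3,1,3
1,3,1,3
2,1,2,1
t=3: 3,2,2,3
1,3,1,3
1,3,1,3
2,1,2,2
t=4: 3,2,2,3
1,3,1,3
1,3,1,3
2,1,2,3
t=5: 3,2,3,0
1,3,2,1
1,3,2,1
2,1,3,1
t=6: 3,2,3,0
1,3,2,1
1,3,2,1
2,1,3,2
t=7: 3,2,3,0
1,3,2,1
1,3,2,1
2,1,3,3
t=8: 3,2,3,0
1,3,2,1
1,3,3,2
2,2,0,1
t=9: 3,2,3,0
1,3,2,1
1,3,3,2
2,2,0,2
t=10: 3,2,3,0
1,3,2,1
1,3,3,2
2,2,0,3

0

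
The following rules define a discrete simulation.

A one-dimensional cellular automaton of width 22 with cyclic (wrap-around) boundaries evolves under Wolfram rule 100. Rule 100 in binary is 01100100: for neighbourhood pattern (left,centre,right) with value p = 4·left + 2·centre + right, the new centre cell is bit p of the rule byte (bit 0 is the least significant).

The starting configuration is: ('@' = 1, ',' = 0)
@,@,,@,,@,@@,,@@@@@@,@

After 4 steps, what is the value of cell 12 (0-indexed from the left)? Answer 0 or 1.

0

step 0: @,@,,@,,@,@@,,@@@@@@,@
step 1: @@@,,@,,@@,@,,,,,,,@@,
step 2: ,,@,,@,,,@@@,,,,,,,,@@
step 3: ,,@,,@,,,,,@,,,,,,,,,@
step 4: ,,@,,@,,,,,@,,,,,,,,,@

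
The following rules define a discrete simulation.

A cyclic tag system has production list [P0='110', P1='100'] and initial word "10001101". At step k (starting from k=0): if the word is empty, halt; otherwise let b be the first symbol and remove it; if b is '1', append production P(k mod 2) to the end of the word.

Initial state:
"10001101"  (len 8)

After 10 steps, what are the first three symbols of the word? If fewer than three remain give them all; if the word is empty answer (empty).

k=0  "10001101"  (len 8)
k=1  "0001101110"  (len 10)
k=2  "001101110"  (len 9)
k=3  "01101110"  (len 8)
k=4  "1101110"  (len 7)
k=5  "101110110"  (len 9)
k=6  "01110110100"  (len 11)
k=7  "1110110100"  (len 10)
k=8  "110110100100"  (len 12)
k=9  "10110100100110"  (len 14)
k=10  "0110100100110100"  (len 16)

011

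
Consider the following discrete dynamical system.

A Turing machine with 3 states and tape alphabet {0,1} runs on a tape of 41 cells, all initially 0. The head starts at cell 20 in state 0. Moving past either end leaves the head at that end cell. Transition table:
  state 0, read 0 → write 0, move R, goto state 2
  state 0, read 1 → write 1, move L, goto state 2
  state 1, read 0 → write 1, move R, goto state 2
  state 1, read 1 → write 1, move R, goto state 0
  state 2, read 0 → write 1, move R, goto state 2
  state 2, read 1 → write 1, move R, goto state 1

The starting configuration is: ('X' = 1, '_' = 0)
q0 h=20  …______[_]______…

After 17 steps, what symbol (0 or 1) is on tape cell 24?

1

k=0  q0 h=20  …______[_]______…
k=1  q2 h=21  …______[_]______…
k=2  q2 h=22  …_____X[_]______…
k=3  q2 h=23  …____XX[_]______…
k=4  q2 h=24  …___XXX[_]______…
k=5  q2 h=25  …__XXXX[_]______…
k=6  q2 h=26  …_XXXXX[_]______…
k=7  q2 h=27  …XXXXXX[_]______…
k=8  q2 h=28  …XXXXXX[_]______…
k=9  q2 h=29  …XXXXXX[_]______…
k=10  q2 h=30  …XXXXXX[_]______…
k=11  q2 h=31  …XXXXXX[_]______…
k=12  q2 h=32  …XXXXXX[_]______…
k=13  q2 h=33  …XXXXXX[_]______…
k=14  q2 h=34  …XXXXXX[_]______|
k=15  q2 h=35  …XXXXXX[_]_____|
k=16  q2 h=36  …XXXXXX[_]____|
k=17  q2 h=37  …XXXXXX[_]___|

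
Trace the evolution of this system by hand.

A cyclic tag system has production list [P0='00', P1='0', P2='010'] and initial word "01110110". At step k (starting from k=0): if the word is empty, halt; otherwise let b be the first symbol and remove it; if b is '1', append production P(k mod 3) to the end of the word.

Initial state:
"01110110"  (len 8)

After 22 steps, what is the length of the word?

0

[0] "01110110"  (len 8)
[1] "1110110"  (len 7)
[2] "1101100"  (len 7)
[3] "101100010"  (len 9)
[4] "0110001000"  (len 10)
[5] "110001000"  (len 9)
[6] "10001000010"  (len 11)
[7] "000100001000"  (len 12)
[8] "00100001000"  (len 11)
[9] "0100001000"  (len 10)
[10] "100001000"  (len 9)
[11] "000010000"  (len 9)
[12] "00010000"  (len 8)
[13] "0010000"  (len 7)
[14] "010000"  (len 6)
[15] "10000"  (len 5)
[16] "000000"  (len 6)
[17] "00000"  (len 5)
[18] "0000"  (len 4)
[19] "000"  (len 3)
[20] "00"  (len 2)
[21] "0"  (len 1)
[22] (halted — word empty)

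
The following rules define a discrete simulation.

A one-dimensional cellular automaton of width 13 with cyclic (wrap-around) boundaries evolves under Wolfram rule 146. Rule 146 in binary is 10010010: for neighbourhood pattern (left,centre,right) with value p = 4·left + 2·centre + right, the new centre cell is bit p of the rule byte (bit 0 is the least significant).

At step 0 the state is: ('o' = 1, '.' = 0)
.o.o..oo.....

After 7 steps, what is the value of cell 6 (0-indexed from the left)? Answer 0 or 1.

0

t=0: .o.o..oo.....
t=1: o...oo..o....
t=2: .o.o..oo.o..o
t=3: ....oo....oo.
t=4: ...o..o..o..o
t=5: o.o.oo.oo.oo.
t=6: .............
t=7: .............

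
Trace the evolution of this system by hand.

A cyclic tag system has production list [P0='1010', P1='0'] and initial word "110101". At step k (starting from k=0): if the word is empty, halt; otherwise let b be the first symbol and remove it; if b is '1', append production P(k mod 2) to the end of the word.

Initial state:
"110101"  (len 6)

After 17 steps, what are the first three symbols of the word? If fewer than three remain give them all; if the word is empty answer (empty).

101

gen 0: "110101"  (len 6)
gen 1: "101011010"  (len 9)
gen 2: "010110100"  (len 9)
gen 3: "10110100"  (len 8)
gen 4: "01101000"  (len 8)
gen 5: "1101000"  (len 7)
gen 6: "1010000"  (len 7)
gen 7: "0100001010"  (len 10)
gen 8: "100001010"  (len 9)
gen 9: "000010101010"  (len 12)
gen 10: "00010101010"  (len 11)
gen 11: "0010101010"  (len 10)
gen 12: "010101010"  (len 9)
gen 13: "10101010"  (len 8)
gen 14: "01010100"  (len 8)
gen 15: "1010100"  (len 7)
gen 16: "0101000"  (len 7)
gen 17: "101000"  (len 6)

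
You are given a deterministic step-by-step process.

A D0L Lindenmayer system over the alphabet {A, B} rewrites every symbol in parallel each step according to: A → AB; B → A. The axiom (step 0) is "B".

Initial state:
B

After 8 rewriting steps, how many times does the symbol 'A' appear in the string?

t=0: B
t=1: A
t=2: AB
t=3: ABA
t=4: ABAAB
t=5: ABAABABA
t=6: ABAABABAABAAB
t=7: ABAABABAABAABABAABABA
t=8: ABAABABAABAABABAABABAABAABABAABAAB

21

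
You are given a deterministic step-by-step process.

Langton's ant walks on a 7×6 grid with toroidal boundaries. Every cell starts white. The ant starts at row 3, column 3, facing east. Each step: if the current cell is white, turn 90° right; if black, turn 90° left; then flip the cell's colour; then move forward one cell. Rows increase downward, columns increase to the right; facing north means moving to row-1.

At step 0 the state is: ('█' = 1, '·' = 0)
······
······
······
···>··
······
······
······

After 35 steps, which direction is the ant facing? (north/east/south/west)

south

t=0: ······
······
······
···>··
······
······
······
t=1: ······
······
······
···█··
···v··
······
······
t=2: ······
······
······
···█··
··<█··
······
······
t=3: ······
······
······
··^█··
··██··
······
······
t=4: ······
······
······
··█>··
··██··
······
······
t=5: ······
······
···^··
··█···
··██··
······
······
t=6: ······
······
···█>·
··█···
··██··
······
······
t=7: ······
······
···██·
··█·v·
··██··
······
······
t=8: ······
······
···██·
··█<█·
··██··
······
······
t=9: ······
······
···^█·
··███·
··██··
······
······
t=10: ······
······
··<·█·
··███·
··██··
······
······
t=11: ······
··^···
··█·█·
··███·
··██··
······
······
t=12: ······
··█>··
··█·█·
··███·
··██··
······
······
t=13: ······
··██··
··█v█·
··███·
··██··
······
······
t=14: ······
··██··
··<██·
··███·
··██··
······
······
t=15: ······
··██··
···██·
··v██·
··██··
······
······
t=16: ······
··██··
···██·
···>█·
··██··
······
······
t=17: ······
··██··
···^█·
····█·
··██··
······
······
t=18: ······
··██··
··<·█·
····█·
··██··
······
······
t=19: ······
··^█··
··█·█·
····█·
··██··
······
······
t=20: ······
·<·█··
··█·█·
····█·
··██··
······
······
t=21: ·^····
·█·█··
··█·█·
····█·
··██··
······
······
t=22: ·█>···
·█·█··
··█·█·
····█·
··██··
······
······
t=23: ·██···
·█v█··
··█·█·
····█·
··██··
······
······
t=24: ·██···
·<██··
··█·█·
····█·
··██··
······
······
t=25: ·██···
··██··
·v█·█·
····█·
··██··
······
······
t=26: ·██···
··██··
<██·█·
····█·
··██··
······
······
t=27: ·██···
^·██··
███·█·
····█·
··██··
······
······
t=28: ·██···
█>██··
███·█·
····█·
··██··
······
······
t=29: ·██···
████··
█v█·█·
····█·
··██··
······
······
t=30: ·██···
████··
█·>·█·
····█·
··██··
······
······
t=31: ·██···
██^█··
█···█·
····█·
··██··
······
······
t=32: ·██···
█<·█··
█···█·
····█·
··██··
······
······
t=33: ·██···
█··█··
█v··█·
····█·
··██··
······
······
t=34: ·██···
█··█··
<█··█·
····█·
··██··
······
······
t=35: ·██···
█··█··
·█··█·
v···█·
··██··
······
······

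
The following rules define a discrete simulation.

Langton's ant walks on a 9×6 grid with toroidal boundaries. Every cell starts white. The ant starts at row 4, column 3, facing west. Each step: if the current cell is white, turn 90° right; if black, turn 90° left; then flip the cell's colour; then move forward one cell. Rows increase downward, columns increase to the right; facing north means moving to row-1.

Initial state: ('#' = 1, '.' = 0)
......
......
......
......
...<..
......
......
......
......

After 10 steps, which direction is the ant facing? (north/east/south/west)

east

k=0  ......
......
......
......
...<..
......
......
......
......
k=1  ......
......
......
...^..
...#..
......
......
......
......
k=2  ......
......
......
...#>.
...#..
......
......
......
......
k=3  ......
......
......
...##.
...#v.
......
......
......
......
k=4  ......
......
......
...##.
...<#.
......
......
......
......
k=5  ......
......
......
...##.
....#.
...v..
......
......
......
k=6  ......
......
......
...##.
....#.
..<#..
......
......
......
k=7  ......
......
......
...##.
..^.#.
..##..
......
......
......
k=8  ......
......
......
...##.
..#>#.
..##..
......
......
......
k=9  ......
......
......
...##.
..###.
..#v..
......
......
......
k=10  ......
......
......
...##.
..###.
..#.>.
......
......
......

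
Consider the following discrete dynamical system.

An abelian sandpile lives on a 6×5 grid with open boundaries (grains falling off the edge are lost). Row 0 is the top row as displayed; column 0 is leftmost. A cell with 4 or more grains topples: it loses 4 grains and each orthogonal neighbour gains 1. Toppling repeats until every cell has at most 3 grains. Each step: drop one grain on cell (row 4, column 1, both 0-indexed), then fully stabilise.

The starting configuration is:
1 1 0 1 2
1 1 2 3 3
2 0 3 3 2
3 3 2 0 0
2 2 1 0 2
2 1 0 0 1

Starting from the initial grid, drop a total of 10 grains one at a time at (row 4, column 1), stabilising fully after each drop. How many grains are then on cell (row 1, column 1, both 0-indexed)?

2

k=0  1 1 0 1 2
1 1 2 3 3
2 0 3 3 2
3 3 2 0 0
2 2 1 0 2
2 1 0 0 1
k=1  1 1 0 1 2
1 1 2 3 3
2 0 3 3 2
3 3 2 0 0
2 3 1 0 2
2 1 0 0 1
k=2  1 1 0 1 2
1 1 2 3 3
3 1 3 3 2
1 1 3 0 0
0 2 2 0 2
3 2 0 0 1
k=3  1 1 0 1 2
1 1 2 3 3
3 1 3 3 2
1 1 3 0 0
0 3 2 0 2
3 2 0 0 1
k=4  1 1 0 1 2
1 1 2 3 3
3 1 3 3 2
1 2 3 0 0
1 0 3 0 2
3 3 0 0 1
k=5  1 1 0 1 2
1 1 2 3 3
3 1 3 3 2
1 2 3 0 0
1 1 3 0 2
3 3 0 0 1
k=6  1 1 0 1 2
1 1 2 3 3
3 1 3 3 2
1 2 3 0 0
1 2 3 0 2
3 3 0 0 1
k=7  1 1 0 1 2
1 1 2 3 3
3 1 3 3 2
1 2 3 0 0
1 3 3 0 2
3 3 0 0 1
k=8  1 1 1 2 3
1 2 0 2 1
3 3 2 2 0
2 0 2 2 1
3 3 1 1 2
0 1 2 0 1
k=9  1 1 1 2 3
1 2 0 2 1
3 3 2 2 0
3 1 2 2 1
0 1 2 1 2
1 2 2 0 1
k=10  1 1 1 2 3
1 2 0 2 1
3 3 2 2 0
3 1 2 2 1
0 2 2 1 2
1 2 2 0 1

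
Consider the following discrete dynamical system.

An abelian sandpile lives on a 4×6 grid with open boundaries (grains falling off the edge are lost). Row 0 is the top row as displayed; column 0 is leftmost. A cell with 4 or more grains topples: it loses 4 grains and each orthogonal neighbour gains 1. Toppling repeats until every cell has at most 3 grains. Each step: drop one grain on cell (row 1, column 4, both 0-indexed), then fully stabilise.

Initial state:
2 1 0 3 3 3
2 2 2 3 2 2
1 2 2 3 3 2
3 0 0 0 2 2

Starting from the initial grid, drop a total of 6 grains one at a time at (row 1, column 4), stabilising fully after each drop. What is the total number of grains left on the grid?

41

t=0: 2 1 0 3 3 3
2 2 2 3 2 2
1 2 2 3 3 2
3 0 0 0 2 2
t=1: 2 1 0 3 3 3
2 2 2 3 3 2
1 2 2 3 3 2
3 0 0 0 2 2
t=2: 2 1 1 1 3 1
2 2 3 3 0 2
1 2 3 1 3 0
3 0 0 1 3 3
t=3: 2 1 1 1 3 1
2 2 3 3 1 2
1 2 3 1 3 0
3 0 0 1 3 3
t=4: 2 1 1 1 3 1
2 2 3 3 2 2
1 2 3 1 3 0
3 0 0 1 3 3
t=5: 2 1 1 1 3 1
2 2 3 3 3 2
1 2 3 1 3 0
3 0 0 1 3 3
t=6: 2 1 2 3 0 2
2 3 1 2 3 3
1 3 1 0 2 2
3 0 1 3 1 0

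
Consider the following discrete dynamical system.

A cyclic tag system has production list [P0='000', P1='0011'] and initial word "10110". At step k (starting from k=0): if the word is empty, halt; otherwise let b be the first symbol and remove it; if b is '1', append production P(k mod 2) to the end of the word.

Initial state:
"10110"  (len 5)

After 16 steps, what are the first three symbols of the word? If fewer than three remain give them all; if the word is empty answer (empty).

[0] "10110"  (len 5)
[1] "0110000"  (len 7)
[2] "110000"  (len 6)
[3] "10000000"  (len 8)
[4] "00000000011"  (len 11)
[5] "0000000011"  (len 10)
[6] "000000011"  (len 9)
[7] "00000011"  (len 8)
[8] "0000011"  (len 7)
[9] "000011"  (len 6)
[10] "00011"  (len 5)
[11] "0011"  (len 4)
[12] "011"  (len 3)
[13] "11"  (len 2)
[14] "10011"  (len 5)
[15] "0011000"  (len 7)
[16] "011000"  (len 6)

011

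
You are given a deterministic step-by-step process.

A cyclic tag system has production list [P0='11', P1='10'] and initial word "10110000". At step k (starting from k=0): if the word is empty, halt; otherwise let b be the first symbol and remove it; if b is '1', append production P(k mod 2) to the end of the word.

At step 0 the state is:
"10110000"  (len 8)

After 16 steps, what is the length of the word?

t=0: "10110000"  (len 8)
t=1: "011000011"  (len 9)
t=2: "11000011"  (len 8)
t=3: "100001111"  (len 9)
t=4: "0000111110"  (len 10)
t=5: "000111110"  (len 9)
t=6: "00111110"  (len 8)
t=7: "0111110"  (len 7)
t=8: "111110"  (len 6)
t=9: "1111011"  (len 7)
t=10: "11101110"  (len 8)
t=11: "110111011"  (len 9)
t=12: "1011101110"  (len 10)
t=13: "01110111011"  (len 11)
t=14: "1110111011"  (len 10)
t=15: "11011101111"  (len 11)
t=16: "101110111110"  (len 12)

12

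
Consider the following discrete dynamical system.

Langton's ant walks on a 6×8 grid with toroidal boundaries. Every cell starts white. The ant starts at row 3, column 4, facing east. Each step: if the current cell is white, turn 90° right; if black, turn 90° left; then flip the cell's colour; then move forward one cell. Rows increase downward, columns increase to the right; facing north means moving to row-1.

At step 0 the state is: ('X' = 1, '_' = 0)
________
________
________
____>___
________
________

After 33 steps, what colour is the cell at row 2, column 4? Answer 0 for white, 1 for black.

step 0: ________
________
________
____>___
________
________
step 1: ________
________
________
____X___
____v___
________
step 2: ________
________
________
____X___
___<X___
________
step 3: ________
________
________
___^X___
___XX___
________
step 4: ________
________
________
___X>___
___XX___
________
step 5: ________
________
____^___
___X____
___XX___
________
step 6: ________
________
____X>__
___X____
___XX___
________
step 7: ________
________
____XX__
___X_v__
___XX___
________
step 8: ________
________
____XX__
___X<X__
___XX___
________
step 9: ________
________
____^X__
___XXX__
___XX___
________
step 10: ________
________
___<_X__
___XXX__
___XX___
________
step 11: ________
___^____
___X_X__
___XXX__
___XX___
________
step 12: ________
___X>___
___X_X__
___XXX__
___XX___
________
step 13: ________
___XX___
___XvX__
___XXX__
___XX___
________
step 14: ________
___XX___
___<XX__
___XXX__
___XX___
________
step 15: ________
___XX___
____XX__
___vXX__
___XX___
________
step 16: ________
___XX___
____XX__
____>X__
___XX___
________
step 17: ________
___XX___
____^X__
_____X__
___XX___
________
step 18: ________
___XX___
___<_X__
_____X__
___XX___
________
step 19: ________
___^X___
___X_X__
_____X__
___XX___
________
step 20: ________
__<_X___
___X_X__
_____X__
___XX___
________
step 21: __^_____
__X_X___
___X_X__
_____X__
___XX___
________
step 22: __X>____
__X_X___
___X_X__
_____X__
___XX___
________
step 23: __XX____
__XvX___
___X_X__
_____X__
___XX___
________
step 24: __XX____
__<XX___
___X_X__
_____X__
___XX___
________
step 25: __XX____
___XX___
__vX_X__
_____X__
___XX___
________
step 26: __XX____
___XX___
_<XX_X__
_____X__
___XX___
________
step 27: __XX____
_^_XX___
_XXX_X__
_____X__
___XX___
________
step 28: __XX____
_X>XX___
_XXX_X__
_____X__
___XX___
________
step 29: __XX____
_XXXX___
_XvX_X__
_____X__
___XX___
________
step 30: __XX____
_XXXX___
_X_>_X__
_____X__
___XX___
________
step 31: __XX____
_XX^X___
_X___X__
_____X__
___XX___
________
step 32: __XX____
_X<_X___
_X___X__
_____X__
___XX___
________
step 33: __XX____
_X__X___
_Xv__X__
_____X__
___XX___
________

0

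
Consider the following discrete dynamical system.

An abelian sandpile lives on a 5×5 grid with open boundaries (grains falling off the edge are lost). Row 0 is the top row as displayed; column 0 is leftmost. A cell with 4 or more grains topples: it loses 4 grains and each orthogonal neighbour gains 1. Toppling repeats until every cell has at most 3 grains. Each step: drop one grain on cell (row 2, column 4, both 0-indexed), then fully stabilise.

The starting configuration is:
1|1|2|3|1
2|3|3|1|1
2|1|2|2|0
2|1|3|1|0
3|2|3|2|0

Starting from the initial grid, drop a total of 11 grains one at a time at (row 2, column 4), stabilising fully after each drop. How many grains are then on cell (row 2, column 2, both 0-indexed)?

step 0: 1|1|2|3|1
2|3|3|1|1
2|1|2|2|0
2|1|3|1|0
3|2|3|2|0
step 1: 1|1|2|3|1
2|3|3|1|1
2|1|2|2|1
2|1|3|1|0
3|2|3|2|0
step 2: 1|1|2|3|1
2|3|3|1|1
2|1|2|2|2
2|1|3|1|0
3|2|3|2|0
step 3: 1|1|2|3|1
2|3|3|1|1
2|1|2|2|3
2|1|3|1|0
3|2|3|2|0
step 4: 1|1|2|3|1
2|3|3|1|2
2|1|2|3|0
2|1|3|1|1
3|2|3|2|0
step 5: 1|1|2|3|1
2|3|3|1|2
2|1|2|3|1
2|1|3|1|1
3|2|3|2|0
step 6: 1|1|2|3|1
2|3|3|1|2
2|1|2|3|2
2|1|3|1|1
3|2|3|2|0
step 7: 1|1|2|3|1
2|3|3|1|2
2|1|2|3|3
2|1|3|1|1
3|2|3|2|0
step 8: 1|1|2|3|1
2|3|3|2|3
2|1|3|0|1
2|1|3|2|2
3|2|3|2|0
step 9: 1|1|2|3|1
2|3|3|2|3
2|1|3|0|2
2|1|3|2|2
3|2|3|2|0
step 10: 1|1|2|3|1
2|3|3|2|3
2|1|3|0|3
2|1|3|2|2
3|2|3|2|0
step 11: 1|1|2|3|2
2|3|3|3|0
2|1|3|1|1
2|1|3|2|3
3|2|3|2|0

3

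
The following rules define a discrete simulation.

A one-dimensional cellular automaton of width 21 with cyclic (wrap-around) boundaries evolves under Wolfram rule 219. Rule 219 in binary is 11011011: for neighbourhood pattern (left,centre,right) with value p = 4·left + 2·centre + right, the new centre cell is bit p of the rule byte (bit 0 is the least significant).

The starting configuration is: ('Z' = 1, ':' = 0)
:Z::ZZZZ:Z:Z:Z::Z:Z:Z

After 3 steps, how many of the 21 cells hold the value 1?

[0] :Z::ZZZZ:Z:Z:Z::Z:Z:Z
[1] ::ZZZZZZ::::::ZZ:::::
[2] ZZZZZZZZZZZZZZZZZZZZZ
[3] ZZZZZZZZZZZZZZZZZZZZZ

21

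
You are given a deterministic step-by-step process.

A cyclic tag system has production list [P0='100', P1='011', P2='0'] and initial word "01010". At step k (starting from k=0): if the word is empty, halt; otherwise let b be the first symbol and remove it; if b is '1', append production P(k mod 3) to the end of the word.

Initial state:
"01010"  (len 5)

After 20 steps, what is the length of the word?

8

step 0: "01010"  (len 5)
step 1: "1010"  (len 4)
step 2: "010011"  (len 6)
step 3: "10011"  (len 5)
step 4: "0011100"  (len 7)
step 5: "011100"  (len 6)
step 6: "11100"  (len 5)
step 7: "1100100"  (len 7)
step 8: "100100011"  (len 9)
step 9: "001000110"  (len 9)
step 10: "01000110"  (len 8)
step 11: "1000110"  (len 7)
step 12: "0001100"  (len 7)
step 13: "001100"  (len 6)
step 14: "01100"  (len 5)
step 15: "1100"  (len 4)
step 16: "100100"  (len 6)
step 17: "00100011"  (len 8)
step 18: "0100011"  (len 7)
step 19: "100011"  (len 6)
step 20: "00011011"  (len 8)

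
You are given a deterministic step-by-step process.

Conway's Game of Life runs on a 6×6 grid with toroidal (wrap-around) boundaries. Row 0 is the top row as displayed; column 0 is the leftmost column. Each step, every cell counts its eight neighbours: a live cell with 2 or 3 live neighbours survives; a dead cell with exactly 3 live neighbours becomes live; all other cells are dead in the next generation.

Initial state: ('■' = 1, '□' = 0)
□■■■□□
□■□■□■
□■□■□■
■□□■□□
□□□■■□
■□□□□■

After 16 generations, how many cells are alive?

13

gen 0: □■■■□□
□■□■□■
□■□■□■
■□□■□□
□□□■■□
■□□□□■
gen 1: □■□■□■
□■□■□□
□■□■□■
■□□■□■
■□□■■□
■■□□□■
gen 2: □■□□□■
□■□■□□
□■□■□■
□■□■□□
□□■■□□
□■□■□□
gen 3: □■□□■□
□■□□□□
□■□■□□
■■□■□□
□■□■■□
■■□■■□
gen 4: □■□■■■
■■□□□□
□■□□□□
■■□■□□
□□□□□□
■■□□□□
gen 5: □□□□■■
□■□□■■
□□□□□□
■■■□□□
□□■□□□
■■■□■■
gen 6: □□■□□□
■□□□■■
□□■□□■
□■■□□□
□□□□□□
■■■□■□
gen 7: □□■□■□
■■□■■■
□□■■■■
□■■□□□
■□□■□□
□■■■□□
gen 8: □□□□□□
■■□□□□
□□□□□□
■■□□□■
■□□■□□
□■□□■□
gen 9: ■■□□□□
□□□□□□
□□□□□■
■■□□□■
□□■□■□
□□□□□□
gen 10: □□□□□□
■□□□□□
□□□□□■
■■□□■■
■■□□□■
□■□□□□
gen 11: □□□□□□
□□□□□□
□■□□■□
□■□□■□
□□■□■□
□■□□□□
gen 12: □□□□□□
□□□□□□
□□□□□□
□■■□■■
□■■■□□
□□□□□□
gen 13: □□□□□□
□□□□□□
□□□□□□
■■□□■□
■■□■■□
□□■□□□
gen 14: □□□□□□
□□□□□□
□□□□□□
■■■■■□
■□□■■□
□■■■□□
gen 15: □□■□□□
□□□□□□
□■■■□□
■■■□■□
■□□□□□
□■■■■□
gen 16: □■■□□□
□■□■□□
■□□■□□
■□□□□■
■□□□■□
□■■■□□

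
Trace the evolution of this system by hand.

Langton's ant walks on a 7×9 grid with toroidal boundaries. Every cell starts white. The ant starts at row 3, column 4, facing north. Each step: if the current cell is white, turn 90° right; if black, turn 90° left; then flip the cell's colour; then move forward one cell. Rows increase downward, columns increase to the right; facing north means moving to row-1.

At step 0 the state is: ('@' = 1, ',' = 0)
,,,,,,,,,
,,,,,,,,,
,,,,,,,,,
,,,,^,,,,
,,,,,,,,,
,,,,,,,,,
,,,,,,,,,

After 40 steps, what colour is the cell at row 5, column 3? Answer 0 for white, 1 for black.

step 0: ,,,,,,,,,
,,,,,,,,,
,,,,,,,,,
,,,,^,,,,
,,,,,,,,,
,,,,,,,,,
,,,,,,,,,
step 1: ,,,,,,,,,
,,,,,,,,,
,,,,,,,,,
,,,,@>,,,
,,,,,,,,,
,,,,,,,,,
,,,,,,,,,
step 2: ,,,,,,,,,
,,,,,,,,,
,,,,,,,,,
,,,,@@,,,
,,,,,v,,,
,,,,,,,,,
,,,,,,,,,
step 3: ,,,,,,,,,
,,,,,,,,,
,,,,,,,,,
,,,,@@,,,
,,,,<@,,,
,,,,,,,,,
,,,,,,,,,
step 4: ,,,,,,,,,
,,,,,,,,,
,,,,,,,,,
,,,,^@,,,
,,,,@@,,,
,,,,,,,,,
,,,,,,,,,
step 5: ,,,,,,,,,
,,,,,,,,,
,,,,,,,,,
,,,<,@,,,
,,,,@@,,,
,,,,,,,,,
,,,,,,,,,
step 6: ,,,,,,,,,
,,,,,,,,,
,,,^,,,,,
,,,@,@,,,
,,,,@@,,,
,,,,,,,,,
,,,,,,,,,
step 7: ,,,,,,,,,
,,,,,,,,,
,,,@>,,,,
,,,@,@,,,
,,,,@@,,,
,,,,,,,,,
,,,,,,,,,
step 8: ,,,,,,,,,
,,,,,,,,,
,,,@@,,,,
,,,@v@,,,
,,,,@@,,,
,,,,,,,,,
,,,,,,,,,
step 9: ,,,,,,,,,
,,,,,,,,,
,,,@@,,,,
,,,<@@,,,
,,,,@@,,,
,,,,,,,,,
,,,,,,,,,
step 10: ,,,,,,,,,
,,,,,,,,,
,,,@@,,,,
,,,,@@,,,
,,,v@@,,,
,,,,,,,,,
,,,,,,,,,
step 11: ,,,,,,,,,
,,,,,,,,,
,,,@@,,,,
,,,,@@,,,
,,<@@@,,,
,,,,,,,,,
,,,,,,,,,
step 12: ,,,,,,,,,
,,,,,,,,,
,,,@@,,,,
,,^,@@,,,
,,@@@@,,,
,,,,,,,,,
,,,,,,,,,
step 13: ,,,,,,,,,
,,,,,,,,,
,,,@@,,,,
,,@>@@,,,
,,@@@@,,,
,,,,,,,,,
,,,,,,,,,
step 14: ,,,,,,,,,
,,,,,,,,,
,,,@@,,,,
,,@@@@,,,
,,@v@@,,,
,,,,,,,,,
,,,,,,,,,
step 15: ,,,,,,,,,
,,,,,,,,,
,,,@@,,,,
,,@@@@,,,
,,@,>@,,,
,,,,,,,,,
,,,,,,,,,
step 16: ,,,,,,,,,
,,,,,,,,,
,,,@@,,,,
,,@@^@,,,
,,@,,@,,,
,,,,,,,,,
,,,,,,,,,
step 17: ,,,,,,,,,
,,,,,,,,,
,,,@@,,,,
,,@<,@,,,
,,@,,@,,,
,,,,,,,,,
,,,,,,,,,
step 18: ,,,,,,,,,
,,,,,,,,,
,,,@@,,,,
,,@,,@,,,
,,@v,@,,,
,,,,,,,,,
,,,,,,,,,
step 19: ,,,,,,,,,
,,,,,,,,,
,,,@@,,,,
,,@,,@,,,
,,<@,@,,,
,,,,,,,,,
,,,,,,,,,
step 20: ,,,,,,,,,
,,,,,,,,,
,,,@@,,,,
,,@,,@,,,
,,,@,@,,,
,,v,,,,,,
,,,,,,,,,
step 21: ,,,,,,,,,
,,,,,,,,,
,,,@@,,,,
,,@,,@,,,
,,,@,@,,,
,<@,,,,,,
,,,,,,,,,
step 22: ,,,,,,,,,
,,,,,,,,,
,,,@@,,,,
,,@,,@,,,
,^,@,@,,,
,@@,,,,,,
,,,,,,,,,
step 23: ,,,,,,,,,
,,,,,,,,,
,,,@@,,,,
,,@,,@,,,
,@>@,@,,,
,@@,,,,,,
,,,,,,,,,
step 24: ,,,,,,,,,
,,,,,,,,,
,,,@@,,,,
,,@,,@,,,
,@@@,@,,,
,@v,,,,,,
,,,,,,,,,
step 25: ,,,,,,,,,
,,,,,,,,,
,,,@@,,,,
,,@,,@,,,
,@@@,@,,,
,@,>,,,,,
,,,,,,,,,
step 26: ,,,,,,,,,
,,,,,,,,,
,,,@@,,,,
,,@,,@,,,
,@@@,@,,,
,@,@,,,,,
,,,v,,,,,
step 27: ,,,,,,,,,
,,,,,,,,,
,,,@@,,,,
,,@,,@,,,
,@@@,@,,,
,@,@,,,,,
,,<@,,,,,
step 28: ,,,,,,,,,
,,,,,,,,,
,,,@@,,,,
,,@,,@,,,
,@@@,@,,,
,@^@,,,,,
,,@@,,,,,
step 29: ,,,,,,,,,
,,,,,,,,,
,,,@@,,,,
,,@,,@,,,
,@@@,@,,,
,@@>,,,,,
,,@@,,,,,
step 30: ,,,,,,,,,
,,,,,,,,,
,,,@@,,,,
,,@,,@,,,
,@@^,@,,,
,@@,,,,,,
,,@@,,,,,
step 31: ,,,,,,,,,
,,,,,,,,,
,,,@@,,,,
,,@,,@,,,
,@<,,@,,,
,@@,,,,,,
,,@@,,,,,
step 32: ,,,,,,,,,
,,,,,,,,,
,,,@@,,,,
,,@,,@,,,
,@,,,@,,,
,@v,,,,,,
,,@@,,,,,
step 33: ,,,,,,,,,
,,,,,,,,,
,,,@@,,,,
,,@,,@,,,
,@,,,@,,,
,@,>,,,,,
,,@@,,,,,
step 34: ,,,,,,,,,
,,,,,,,,,
,,,@@,,,,
,,@,,@,,,
,@,,,@,,,
,@,@,,,,,
,,@v,,,,,
step 35: ,,,,,,,,,
,,,,,,,,,
,,,@@,,,,
,,@,,@,,,
,@,,,@,,,
,@,@,,,,,
,,@,>,,,,
step 36: ,,,,v,,,,
,,,,,,,,,
,,,@@,,,,
,,@,,@,,,
,@,,,@,,,
,@,@,,,,,
,,@,@,,,,
step 37: ,,,<@,,,,
,,,,,,,,,
,,,@@,,,,
,,@,,@,,,
,@,,,@,,,
,@,@,,,,,
,,@,@,,,,
step 38: ,,,@@,,,,
,,,,,,,,,
,,,@@,,,,
,,@,,@,,,
,@,,,@,,,
,@,@,,,,,
,,@^@,,,,
step 39: ,,,@@,,,,
,,,,,,,,,
,,,@@,,,,
,,@,,@,,,
,@,,,@,,,
,@,@,,,,,
,,@@>,,,,
step 40: ,,,@@,,,,
,,,,,,,,,
,,,@@,,,,
,,@,,@,,,
,@,,,@,,,
,@,@^,,,,
,,@@,,,,,

1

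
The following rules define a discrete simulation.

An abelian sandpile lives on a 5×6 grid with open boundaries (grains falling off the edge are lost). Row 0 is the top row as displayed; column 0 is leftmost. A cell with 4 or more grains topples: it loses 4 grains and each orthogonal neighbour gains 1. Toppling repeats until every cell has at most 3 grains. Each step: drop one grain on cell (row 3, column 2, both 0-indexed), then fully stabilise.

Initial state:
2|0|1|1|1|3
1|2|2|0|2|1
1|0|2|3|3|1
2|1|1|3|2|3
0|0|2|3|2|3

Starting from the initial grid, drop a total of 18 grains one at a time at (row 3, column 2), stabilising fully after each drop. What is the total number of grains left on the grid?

k=0  2|0|1|1|1|3
1|2|2|0|2|1
1|0|2|3|3|1
2|1|1|3|2|3
0|0|2|3|2|3
k=1  2|0|1|1|1|3
1|2|2|0|2|1
1|0|2|3|3|1
2|1|2|3|2|3
0|0|2|3|2|3
k=2  2|0|1|1|1|3
1|2|2|0|2|1
1|0|2|3|3|1
2|1|3|3|2|3
0|0|2|3|2|3
k=3  2|0|1|1|1|3
1|2|3|1|3|1
1|1|0|2|1|3
2|2|3|3|2|1
0|1|0|2|1|1
k=4  2|0|1|1|1|3
1|2|3|1|3|1
1|1|1|3|1|3
2|3|1|0|3|1
0|1|1|3|1|1
k=5  2|0|1|1|1|3
1|2|3|1|3|1
1|1|1|3|1|3
2|3|2|0|3|1
0|1|1|3|1|1
k=6  2|0|1|1|1|3
1|2|3|1|3|1
1|1|1|3|1|3
2|3|3|0|3|1
0|1|1|3|1|1
k=7  2|0|1|1|1|3
1|2|3|1|3|1
1|2|2|3|1|3
3|0|1|1|3|1
0|2|2|3|1|1
k=8  2|0|1|1|1|3
1|2|3|1|3|1
1|2|2|3|1|3
3|0|2|1|3|1
0|2|2|3|1|1
k=9  2|0|1|1|1|3
1|2|3|1|3|1
1|2|2|3|1|3
3|0|3|1|3|1
0|2|2|3|1|1
k=10  2|0|1|1|1|3
1|2|3|1|3|1
1|2|3|3|1|3
3|1|0|2|3|1
0|2|3|3|1|1
k=11  2|0|1|1|1|3
1|2|3|1|3|1
1|2|3|3|1|3
3|1|1|2|3|1
0|2|3|3|1|1
k=12  2|0|1|1|1|3
1|2|3|1|3|1
1|2|3|3|1|3
3|1|2|2|3|1
0|2|3|3|1|1
k=13  2|0|1|1|1|3
1|2|3|1|3|1
1|2|3|3|1|3
3|1|3|2|3|1
0|2|3|3|1|1
k=14  2|0|2|1|1|3
1|3|0|3|3|1
1|3|2|1|3|3
3|2|3|2|0|2
0|3|1|1|3|1
k=15  2|0|2|1|1|3
1|3|0|3|3|1
1|3|3|1|3|3
3|3|0|3|0|2
0|3|2|1|3|1
k=16  2|0|2|1|1|3
1|3|0|3|3|1
1|3|3|1|3|3
3|3|1|3|0|2
0|3|2|1|3|1
k=17  2|0|2|1|1|3
1|3|0|3|3|1
1|3|3|1|3|3
3|3|2|3|0|2
0|3|2|1|3|1
k=18  2|0|2|1|1|3
1|3|0|3|3|1
1|3|3|1|3|3
3|3|3|3|0|2
0|3|2|1|3|1

58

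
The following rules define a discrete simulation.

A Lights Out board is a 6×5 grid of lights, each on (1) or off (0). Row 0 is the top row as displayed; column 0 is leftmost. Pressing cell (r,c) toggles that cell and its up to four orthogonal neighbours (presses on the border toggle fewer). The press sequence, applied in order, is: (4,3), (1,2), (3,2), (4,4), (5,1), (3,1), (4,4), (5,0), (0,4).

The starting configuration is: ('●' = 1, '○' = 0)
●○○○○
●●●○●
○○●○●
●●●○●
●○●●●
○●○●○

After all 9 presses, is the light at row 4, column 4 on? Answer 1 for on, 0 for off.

[0] ●○○○○
●●●○●
○○●○●
●●●○●
●○●●●
○●○●○
[1] ●○○○○
●●●○●
○○●○●
●●●●●
●○○○○
○●○○○
[2] ●○●○○
●○○●●
○○○○●
●●●●●
●○○○○
○●○○○
[3] ●○●○○
●○○●●
○○●○●
●○○○●
●○●○○
○●○○○
[4] ●○●○○
●○○●●
○○●○●
●○○○○
●○●●●
○●○○●
[5] ●○●○○
●○○●●
○○●○●
●○○○○
●●●●●
●○●○●
[6] ●○●○○
●○○●●
○●●○●
○●●○○
●○●●●
●○●○●
[7] ●○●○○
●○○●●
○●●○●
○●●○●
●○●○○
●○●○○
[8] ●○●○○
●○○●●
○●●○●
○●●○●
○○●○○
○●●○○
[9] ●○●●●
●○○●○
○●●○●
○●●○●
○○●○○
○●●○○

0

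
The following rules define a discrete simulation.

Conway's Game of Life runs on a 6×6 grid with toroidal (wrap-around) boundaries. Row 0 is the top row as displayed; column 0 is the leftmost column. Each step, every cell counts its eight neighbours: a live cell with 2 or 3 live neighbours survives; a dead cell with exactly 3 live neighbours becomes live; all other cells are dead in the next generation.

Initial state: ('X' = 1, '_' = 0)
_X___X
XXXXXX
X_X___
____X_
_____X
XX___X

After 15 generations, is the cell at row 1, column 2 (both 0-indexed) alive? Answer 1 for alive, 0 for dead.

1

[0] _X___X
XXXXXX
X_X___
____X_
_____X
XX___X
[1] ___X__
___XX_
X_X___
_____X
____XX
_X__XX
[2] __XX_X
__XXX_
___XXX
X___XX
______
X__X_X
[3] XX___X
______
X_X___
X__X__
______
X_XX_X
[4] _XX_XX
_____X
_X____
_X____
XXXXXX
__X_XX
[5] _XX___
_XX_XX
X_____
___XXX
______
______
[6] XXXX__
__XX_X
XXX___
____XX
____X_
______
[7] XX_XX_
____XX
XXX___
XX_XXX
____XX
_XXX__
[8] XX____
____X_
__X___
___X__
______
_X____
[9] XX____
_X____
___X__
______
______
XX____
[10] __X___
XXX___
______
______
______
XX____
[11] __X___
_XX___
_X____
______
______
_X____
[12] __X___
_XX___
_XX___
______
______
______
[13] _XX___
___X__
_XX___
______
______
______
[14] __X___
___X__
__X___
______
______
______
[15] ______
__XX__
______
______
______
______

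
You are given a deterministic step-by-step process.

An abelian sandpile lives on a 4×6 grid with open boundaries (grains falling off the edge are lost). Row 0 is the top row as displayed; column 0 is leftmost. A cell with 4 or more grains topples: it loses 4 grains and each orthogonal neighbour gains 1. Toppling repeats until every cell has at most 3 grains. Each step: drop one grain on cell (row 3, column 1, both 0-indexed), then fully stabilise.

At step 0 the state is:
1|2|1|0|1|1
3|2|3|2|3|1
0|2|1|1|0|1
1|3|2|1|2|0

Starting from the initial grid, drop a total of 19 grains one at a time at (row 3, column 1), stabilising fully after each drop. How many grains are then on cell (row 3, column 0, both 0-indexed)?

t=0: 1|2|1|0|1|1
3|2|3|2|3|1
0|2|1|1|0|1
1|3|2|1|2|0
t=1: 1|2|1|0|1|1
3|2|3|2|3|1
0|3|1|1|0|1
2|0|3|1|2|0
t=2: 1|2|1|0|1|1
3|2|3|2|3|1
0|3|1|1|0|1
2|1|3|1|2|0
t=3: 1|2|1|0|1|1
3|2|3|2|3|1
0|3|1|1|0|1
2|2|3|1|2|0
t=4: 1|2|1|0|1|1
3|2|3|2|3|1
0|3|1|1|0|1
2|3|3|1|2|0
t=5: 1|2|1|0|1|1
3|3|3|2|3|1
1|0|3|1|0|1
3|2|0|2|2|0
t=6: 1|2|1|0|1|1
3|3|3|2|3|1
1|0|3|1|0|1
3|3|0|2|2|0
t=7: 1|2|1|0|1|1
3|3|3|2|3|1
2|1|3|1|0|1
0|1|1|2|2|0
t=8: 1|2|1|0|1|1
3|3|3|2|3|1
2|1|3|1|0|1
0|2|1|2|2|0
t=9: 1|2|1|0|1|1
3|3|3|2|3|1
2|1|3|1|0|1
0|3|1|2|2|0
t=10: 1|2|1|0|1|1
3|3|3|2|3|1
2|2|3|1|0|1
1|0|2|2|2|0
t=11: 1|2|1|0|1|1
3|3|3|2|3|1
2|2|3|1|0|1
1|1|2|2|2|0
t=12: 1|2|1|0|1|1
3|3|3|2|3|1
2|2|3|1|0|1
1|2|2|2|2|0
t=13: 1|2|1|0|1|1
3|3|3|2|3|1
2|2|3|1|0|1
1|3|2|2|2|0
t=14: 1|2|1|0|1|1
3|3|3|2|3|1
2|3|3|1|0|1
2|0|3|2|2|0
t=15: 1|2|1|0|1|1
3|3|3|2|3|1
2|3|3|1|0|1
2|1|3|2|2|0
t=16: 1|2|1|0|1|1
3|3|3|2|3|1
2|3|3|1|0|1
2|2|3|2|2|0
t=17: 1|2|1|0|1|1
3|3|3|2|3|1
2|3|3|1|0|1
2|3|3|2|2|0
t=18: 2|3|2|0|1|1
1|2|1|3|3|1
1|3|2|2|0|1
0|3|1|3|2|0
t=19: 2|3|2|0|1|1
1|3|1|3|3|1
2|0|3|2|0|1
1|1|2|3|2|0

1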